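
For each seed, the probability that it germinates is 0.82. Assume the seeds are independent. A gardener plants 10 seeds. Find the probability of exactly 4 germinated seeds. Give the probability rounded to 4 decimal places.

0.0032

X ~ Binomial(n=10, p=0.82).
P(X=4) = C(10,4) · p^4 · (1−p)^6
= 210 · 0.45212 · 3.4012e-05 = 0.003229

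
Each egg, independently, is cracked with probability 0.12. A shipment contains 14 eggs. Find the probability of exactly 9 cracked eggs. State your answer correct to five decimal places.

X ~ Binomial(n=14, p=0.12).
P(X=9) = C(14,9) · p^9 · (1−p)^5
= 2002 · 5.1598e-09 · 0.52773 = 0.0000055

0.00001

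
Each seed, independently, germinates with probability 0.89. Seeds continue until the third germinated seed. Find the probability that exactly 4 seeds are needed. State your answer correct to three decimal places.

0.233

Y = trial on which the third success occurs; negative binomial, r=3, p=0.89.
P(Y=4) = C(3,2) · p^3 · (1−p)^1
= 3 · 0.70497 · 0.11 = 0.23264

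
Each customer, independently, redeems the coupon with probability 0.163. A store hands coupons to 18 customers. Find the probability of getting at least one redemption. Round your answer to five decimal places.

P(at least one) = 1 − P(none) = 1 − (1 − 0.163)^18
= 1 − 0.0406498 = 0.9593502

0.95935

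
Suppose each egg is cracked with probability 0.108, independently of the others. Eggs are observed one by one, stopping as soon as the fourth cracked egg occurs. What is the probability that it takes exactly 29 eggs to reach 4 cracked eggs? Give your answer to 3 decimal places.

0.026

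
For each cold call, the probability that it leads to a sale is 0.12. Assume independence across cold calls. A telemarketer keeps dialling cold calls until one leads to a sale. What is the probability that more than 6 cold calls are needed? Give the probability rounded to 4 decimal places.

Y = number of cold calls to the first success; geometric, p = 0.12.
P(Y > 6) = P(first 6 all fail) = (1−p)^6 = 0.464404

0.4644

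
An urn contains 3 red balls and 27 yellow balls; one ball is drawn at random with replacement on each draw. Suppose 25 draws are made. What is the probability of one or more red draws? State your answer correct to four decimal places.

0.9282

P(at least one) = 1 − P(none) = 1 − (1 − 0.10)^25
= 1 − 0.071790 = 0.928210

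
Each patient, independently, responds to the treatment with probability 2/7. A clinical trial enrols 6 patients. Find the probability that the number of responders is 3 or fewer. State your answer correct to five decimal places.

0.94030

X ~ Binomial(6, 0.285714); P(X ≤ 3) = Σ C(6,k) p^k (1−p)^(6−k) over k:
  k=0: C(6,0)·0.285714^0·0.714286^6 = 0.1328103
  k=1: C(6,1)·0.285714^1·0.714286^5 = 0.3187447
  k=2: C(6,2)·0.285714^2·0.714286^4 = 0.3187447
  k=3: C(6,3)·0.285714^3·0.714286^3 = 0.1699972
Total = 0.9402970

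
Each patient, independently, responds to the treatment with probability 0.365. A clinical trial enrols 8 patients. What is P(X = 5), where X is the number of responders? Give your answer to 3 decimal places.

X ~ Binomial(n=8, p=0.365).
P(X=5) = C(8,5) · p^5 · (1−p)^3
= 56 · 0.0064783 · 0.25605 = 0.09289

0.093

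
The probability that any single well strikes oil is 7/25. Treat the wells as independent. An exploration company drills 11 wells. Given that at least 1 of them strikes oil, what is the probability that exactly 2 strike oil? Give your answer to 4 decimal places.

X ~ Binomial(11, 0.28). Want P(X=2 | X≥1) = P(X=2) / P(X≥1).
P(X=2) = C(11,2)·0.28^2·0.72^9 = 0.224218
P(X≥1) = 1 − 0.026956 = 0.973044
Ratio = 0.224218 / 0.973044 = 0.230430

0.2304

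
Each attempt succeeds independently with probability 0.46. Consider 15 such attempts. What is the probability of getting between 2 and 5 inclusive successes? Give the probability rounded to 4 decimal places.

0.2346

X ~ Binomial(15, 0.46); P(2 ≤ X ≤ 5) = Σ C(15,k) p^k (1−p)^(15−k) over k:
  k=2: C(15,2)·0.46^2·0.54^13 = 0.007376
  k=3: C(15,3)·0.46^3·0.54^12 = 0.027228
  k=4: C(15,4)·0.46^4·0.54^11 = 0.069582
  k=5: C(15,5)·0.46^5·0.54^10 = 0.130401
Total = 0.234587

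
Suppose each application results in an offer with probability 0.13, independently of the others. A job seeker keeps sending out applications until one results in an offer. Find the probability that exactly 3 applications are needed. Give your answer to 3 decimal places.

0.098

Geometric (trials to first success), p = 0.13.
P(Y = 3) = (1−p)^2 · p = 0.7569 · 0.13 = 0.09840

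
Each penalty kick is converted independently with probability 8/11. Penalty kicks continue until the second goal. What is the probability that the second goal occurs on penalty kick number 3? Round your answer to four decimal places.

0.2885

Y = trial on which the second success occurs; negative binomial, r=2, p=0.727273.
P(Y=3) = C(2,1) · p^2 · (1−p)^1
= 2 · 0.52893 · 0.27273 = 0.288505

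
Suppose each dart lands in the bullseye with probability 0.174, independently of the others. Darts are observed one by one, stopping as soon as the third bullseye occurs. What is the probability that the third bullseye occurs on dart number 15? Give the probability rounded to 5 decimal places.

Y = trial on which the third success occurs; negative binomial, r=3, p=0.174.
P(Y=15) = C(14,2) · p^3 · (1−p)^12
= 91 · 0.005268 · 0.10087 = 0.0483559

0.04836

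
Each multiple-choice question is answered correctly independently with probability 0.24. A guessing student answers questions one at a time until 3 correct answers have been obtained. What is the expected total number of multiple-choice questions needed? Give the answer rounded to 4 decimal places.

12.5000

Y = total multiple-choice questions until the third success; negative binomial with r=3, p=0.24.
E[Y] = r / p = 3 / 0.24 = 12.500000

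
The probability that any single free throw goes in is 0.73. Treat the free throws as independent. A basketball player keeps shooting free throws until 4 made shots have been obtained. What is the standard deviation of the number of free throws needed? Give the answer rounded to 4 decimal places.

1.4236

Y = total free throws until the fourth success; negative binomial with r=4, p=0.73.
SD(Y) = √[r(1−p)/p²] = √(2.026647) = 1.423603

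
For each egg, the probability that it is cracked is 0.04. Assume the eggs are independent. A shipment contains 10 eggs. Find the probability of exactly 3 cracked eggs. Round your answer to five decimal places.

0.00577

X ~ Binomial(n=10, p=0.04).
P(X=3) = C(10,3) · p^3 · (1−p)^7
= 120 · 6.4e-05 · 0.75145 = 0.0057711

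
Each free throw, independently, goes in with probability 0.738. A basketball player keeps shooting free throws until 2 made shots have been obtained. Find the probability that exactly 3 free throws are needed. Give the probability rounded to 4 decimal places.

Y = trial on which the second success occurs; negative binomial, r=2, p=0.738.
P(Y=3) = C(2,1) · p^2 · (1−p)^1
= 2 · 0.54464 · 0.262 = 0.285393

0.2854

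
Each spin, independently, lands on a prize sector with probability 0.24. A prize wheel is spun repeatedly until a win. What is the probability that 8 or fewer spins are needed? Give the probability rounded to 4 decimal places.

Y = number of spins to the first success; geometric, p = 0.24.
P(Y ≤ 8) = 1 − (1−p)^8 = 1 − 0.111303 = 0.888697

0.8887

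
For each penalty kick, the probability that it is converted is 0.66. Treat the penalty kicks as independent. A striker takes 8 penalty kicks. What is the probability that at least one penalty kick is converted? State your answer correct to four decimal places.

0.9998

P(at least one) = 1 − P(none) = 1 − (1 − 0.66)^8
= 1 − 0.000179 = 0.999821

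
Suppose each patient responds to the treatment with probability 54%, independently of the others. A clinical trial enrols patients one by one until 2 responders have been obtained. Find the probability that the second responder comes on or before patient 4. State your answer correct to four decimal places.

Finishing within 4 patients ⇔ at least 2 successes in the first 4. With X ~ Binomial(4, 0.54), P(Y ≤ 4) = 1 − P(X ≤ 1).
  k=0: C(4,0)·0.54^0·0.46^4 = 0.044775
  k=1: C(4,1)·0.54^1·0.46^3 = 0.210246
1 − 0.255020 = 0.744980

0.7450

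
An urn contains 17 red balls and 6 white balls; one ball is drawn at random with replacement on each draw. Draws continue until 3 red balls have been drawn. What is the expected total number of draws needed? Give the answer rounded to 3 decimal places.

Y = total draws until the third success; negative binomial with r=3, p=0.739130.
E[Y] = r / p = 3 / 0.739130 = 4.05882

4.059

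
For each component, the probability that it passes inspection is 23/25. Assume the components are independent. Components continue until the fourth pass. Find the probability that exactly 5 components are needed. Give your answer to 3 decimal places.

0.229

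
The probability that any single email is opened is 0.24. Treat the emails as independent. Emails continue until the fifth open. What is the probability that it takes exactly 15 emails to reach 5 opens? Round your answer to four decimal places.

0.0512

Y = trial on which the fifth success occurs; negative binomial, r=5, p=0.24.
P(Y=15) = C(14,4) · p^5 · (1−p)^10
= 1001 · 0.00079626 · 0.064289 = 0.051242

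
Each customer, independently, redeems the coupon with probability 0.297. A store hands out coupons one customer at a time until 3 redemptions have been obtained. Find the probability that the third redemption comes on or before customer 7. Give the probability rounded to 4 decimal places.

0.3461

Finishing within 7 customers ⇔ at least 3 successes in the first 7. With X ~ Binomial(7, 0.297), P(Y ≤ 7) = 1 − P(X ≤ 2).
  k=0: C(7,0)·0.297^0·0.703^7 = 0.084857
  k=1: C(7,1)·0.297^1·0.703^6 = 0.250950
  k=2: C(7,2)·0.297^2·0.703^5 = 0.318060
1 − 0.653866 = 0.346134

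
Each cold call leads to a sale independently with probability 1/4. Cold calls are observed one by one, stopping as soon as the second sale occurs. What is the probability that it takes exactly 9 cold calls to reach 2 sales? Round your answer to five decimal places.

Y = trial on which the second success occurs; negative binomial, r=2, p=0.25.
P(Y=9) = C(8,1) · p^2 · (1−p)^7
= 8 · 0.0625 · 0.13348 = 0.0667419

0.06674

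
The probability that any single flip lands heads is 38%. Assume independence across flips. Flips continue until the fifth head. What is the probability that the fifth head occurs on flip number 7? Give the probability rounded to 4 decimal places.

Y = trial on which the fifth success occurs; negative binomial, r=5, p=0.38.
P(Y=7) = C(6,4) · p^5 · (1−p)^2
= 15 · 0.0079235 · 0.3844 = 0.045687

0.0457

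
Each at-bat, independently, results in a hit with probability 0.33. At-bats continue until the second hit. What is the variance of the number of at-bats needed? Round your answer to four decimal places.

Y = total at-bats until the second success; negative binomial with r=2, p=0.33.
Var(Y) = r(1−p)/p² = 2·0.67 / 0.33² = 12.304867

12.3049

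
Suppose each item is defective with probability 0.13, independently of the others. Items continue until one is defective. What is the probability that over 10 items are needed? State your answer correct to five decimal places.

Y = number of items to the first success; geometric, p = 0.13.
P(Y > 10) = P(first 10 all fail) = (1−p)^10 = 0.2484234

0.24842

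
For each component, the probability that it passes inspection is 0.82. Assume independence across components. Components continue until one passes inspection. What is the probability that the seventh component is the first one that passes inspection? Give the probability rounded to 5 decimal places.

0.00003

Geometric (trials to first success), p = 0.82.
P(Y = 7) = (1−p)^6 · p = 3.4012e-05 · 0.82 = 0.0000279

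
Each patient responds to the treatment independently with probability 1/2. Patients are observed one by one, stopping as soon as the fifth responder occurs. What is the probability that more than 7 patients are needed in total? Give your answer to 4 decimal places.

Needing more than 7 patients ⇔ fewer than 5 successes in the first 7. With X ~ Binomial(7, 0.50), P(Y > 7) = P(X ≤ 4).
  k=0: C(7,0)·0.50^0·0.50^7 = 0.007812
  k=1: C(7,1)·0.50^1·0.50^6 = 0.054688
  k=2: C(7,2)·0.50^2·0.50^5 = 0.164062
  k=3: C(7,3)·0.50^3·0.50^4 = 0.273438
  k=4: C(7,4)·0.50^4·0.50^3 = 0.273438
P(X ≤ 4) = 0.773438

0.7734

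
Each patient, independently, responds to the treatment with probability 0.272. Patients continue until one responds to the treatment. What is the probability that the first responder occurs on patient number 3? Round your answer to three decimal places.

Geometric (trials to first success), p = 0.272.
P(Y = 3) = (1−p)^2 · p = 0.52998 · 0.272 = 0.14416

0.144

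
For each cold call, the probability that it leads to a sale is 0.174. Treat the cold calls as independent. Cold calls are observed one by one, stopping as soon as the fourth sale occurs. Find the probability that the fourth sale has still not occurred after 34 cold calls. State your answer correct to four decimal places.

0.1339

Needing more than 34 cold calls ⇔ fewer than 4 successes in the first 34. With X ~ Binomial(34, 0.174), P(Y > 34) = P(X ≤ 3).
  k=0: C(34,0)·0.174^0·0.826^34 = 0.001504
  k=1: C(34,1)·0.174^1·0.826^33 = 0.010774
  k=2: C(34,2)·0.174^2·0.826^32 = 0.037448
  k=3: C(34,3)·0.174^3·0.826^31 = 0.084144
P(X ≤ 3) = 0.133869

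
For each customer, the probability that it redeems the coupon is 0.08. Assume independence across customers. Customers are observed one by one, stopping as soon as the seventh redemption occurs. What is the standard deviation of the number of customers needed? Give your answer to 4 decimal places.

31.7214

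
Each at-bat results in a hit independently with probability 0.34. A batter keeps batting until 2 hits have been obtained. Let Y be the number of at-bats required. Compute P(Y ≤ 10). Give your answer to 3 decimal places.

0.904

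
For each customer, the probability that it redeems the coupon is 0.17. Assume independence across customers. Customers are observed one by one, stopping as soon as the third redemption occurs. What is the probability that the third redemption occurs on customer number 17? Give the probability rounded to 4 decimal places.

0.0434

Y = trial on which the third success occurs; negative binomial, r=3, p=0.17.
P(Y=17) = C(16,2) · p^3 · (1−p)^14
= 120 · 0.004913 · 0.073637 = 0.043413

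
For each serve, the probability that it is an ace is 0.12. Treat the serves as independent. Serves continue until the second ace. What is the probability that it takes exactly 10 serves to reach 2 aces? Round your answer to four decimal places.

Y = trial on which the second success occurs; negative binomial, r=2, p=0.12.
P(Y=10) = C(9,1) · p^2 · (1−p)^8
= 9 · 0.0144 · 0.35963 = 0.046609

0.0466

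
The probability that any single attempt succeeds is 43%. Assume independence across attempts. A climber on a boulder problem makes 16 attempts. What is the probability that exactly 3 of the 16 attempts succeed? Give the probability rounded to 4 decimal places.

X ~ Binomial(n=16, p=0.43).
P(X=3) = C(16,3) · p^3 · (1−p)^13
= 560 · 0.079507 · 0.00067046 = 0.029852

0.0299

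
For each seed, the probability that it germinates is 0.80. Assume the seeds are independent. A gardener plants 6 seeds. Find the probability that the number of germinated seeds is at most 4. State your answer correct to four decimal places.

X ~ Binomial(6, 0.80); P(X ≤ 4) = Σ C(6,k) p^k (1−p)^(6−k) over k:
  k=0: C(6,0)·0.80^0·0.20^6 = 0.000064
  k=1: C(6,1)·0.80^1·0.20^5 = 0.001536
  k=2: C(6,2)·0.80^2·0.20^4 = 0.015360
  k=3: C(6,3)·0.80^3·0.20^3 = 0.081920
  k=4: C(6,4)·0.80^4·0.20^2 = 0.245760
Total = 0.344640

0.3446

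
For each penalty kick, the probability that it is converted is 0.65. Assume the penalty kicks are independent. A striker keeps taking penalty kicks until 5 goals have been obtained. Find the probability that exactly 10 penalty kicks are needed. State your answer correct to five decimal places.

Y = trial on which the fifth success occurs; negative binomial, r=5, p=0.65.
P(Y=10) = C(9,4) · p^5 · (1−p)^5
= 126 · 0.11603 · 0.0052522 = 0.0767852

0.07679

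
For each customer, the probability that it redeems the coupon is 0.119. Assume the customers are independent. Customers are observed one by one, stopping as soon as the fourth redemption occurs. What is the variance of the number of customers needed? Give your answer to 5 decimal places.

Y = total customers until the fourth success; negative binomial with r=4, p=0.119.
Var(Y) = r(1−p)/p² = 4·0.881 / 0.119² = 248.8524822

248.85248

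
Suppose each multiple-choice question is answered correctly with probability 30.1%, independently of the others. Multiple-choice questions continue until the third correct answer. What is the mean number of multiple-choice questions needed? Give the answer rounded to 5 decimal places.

Y = total multiple-choice questions until the third success; negative binomial with r=3, p=0.301.
E[Y] = r / p = 3 / 0.301 = 9.9667774

9.96678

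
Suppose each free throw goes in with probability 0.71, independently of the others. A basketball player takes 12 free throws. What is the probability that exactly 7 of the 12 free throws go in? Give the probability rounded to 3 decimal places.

X ~ Binomial(n=12, p=0.71).
P(X=7) = C(12,7) · p^7 · (1−p)^5
= 792 · 0.090951 · 0.0020511 = 0.14775

0.148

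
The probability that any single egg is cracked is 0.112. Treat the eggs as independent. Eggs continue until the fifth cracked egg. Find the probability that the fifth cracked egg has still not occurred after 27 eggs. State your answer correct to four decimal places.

0.8215

Needing more than 27 eggs ⇔ fewer than 5 successes in the first 27. With X ~ Binomial(27, 0.112), P(Y > 27) = P(X ≤ 4).
  k=0: C(27,0)·0.112^0·0.888^27 = 0.040472
  k=1: C(27,1)·0.112^1·0.888^26 = 0.137822
  k=2: C(27,2)·0.112^2·0.888^25 = 0.225979
  k=3: C(27,3)·0.112^3·0.888^24 = 0.237515
  k=4: C(27,4)·0.112^4·0.888^23 = 0.179741
P(X ≤ 4) = 0.821528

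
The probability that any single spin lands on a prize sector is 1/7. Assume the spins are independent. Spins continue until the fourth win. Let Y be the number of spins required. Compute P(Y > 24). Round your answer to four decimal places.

0.5450

Needing more than 24 spins ⇔ fewer than 4 successes in the first 24. With X ~ Binomial(24, 0.142857), P(Y > 24) = P(X ≤ 3).
  k=0: C(24,0)·0.142857^0·0.857143^24 = 0.024733
  k=1: C(24,1)·0.142857^1·0.857143^23 = 0.098932
  k=2: C(24,2)·0.142857^2·0.857143^22 = 0.189620
  k=3: C(24,3)·0.142857^3·0.857143^21 = 0.231758
P(X ≤ 3) = 0.545042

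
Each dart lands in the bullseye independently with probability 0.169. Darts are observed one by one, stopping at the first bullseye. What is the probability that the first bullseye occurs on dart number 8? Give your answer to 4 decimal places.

Geometric (trials to first success), p = 0.169.
P(Y = 8) = (1−p)^7 · p = 0.27366 · 0.169 = 0.046248

0.0462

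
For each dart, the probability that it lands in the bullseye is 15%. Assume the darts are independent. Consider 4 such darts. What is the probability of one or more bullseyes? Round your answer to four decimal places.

0.4780

P(at least one) = 1 − P(none) = 1 − (1 − 0.15)^4
= 1 − 0.522006 = 0.477994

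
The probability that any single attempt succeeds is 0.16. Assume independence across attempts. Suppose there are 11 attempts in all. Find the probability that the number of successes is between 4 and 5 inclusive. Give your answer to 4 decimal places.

0.0808

X ~ Binomial(11, 0.16); P(4 ≤ X ≤ 5) = Σ C(11,k) p^k (1−p)^(11−k) over k:
  k=4: C(11,4)·0.16^4·0.84^7 = 0.063819
  k=5: C(11,5)·0.16^5·0.84^6 = 0.017018
Total = 0.080837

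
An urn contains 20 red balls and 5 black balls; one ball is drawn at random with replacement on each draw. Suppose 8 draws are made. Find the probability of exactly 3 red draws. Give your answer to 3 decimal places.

X ~ Binomial(n=8, p=0.80).
P(X=3) = C(8,3) · p^3 · (1−p)^5
= 56 · 0.512 · 0.00032 = 0.00918

0.009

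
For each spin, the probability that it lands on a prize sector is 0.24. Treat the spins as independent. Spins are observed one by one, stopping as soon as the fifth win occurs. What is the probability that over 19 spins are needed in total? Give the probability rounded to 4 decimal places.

0.5064

Needing more than 19 spins ⇔ fewer than 5 successes in the first 19. With X ~ Binomial(19, 0.24), P(Y > 19) = P(X ≤ 4).
  k=0: C(19,0)·0.24^0·0.76^19 = 0.005438
  k=1: C(19,1)·0.24^1·0.76^18 = 0.032629
  k=2: C(19,2)·0.24^2·0.76^17 = 0.092736
  k=3: C(19,3)·0.24^3·0.76^16 = 0.165949
  k=4: C(19,4)·0.24^4·0.76^15 = 0.209620
P(X ≤ 4) = 0.506373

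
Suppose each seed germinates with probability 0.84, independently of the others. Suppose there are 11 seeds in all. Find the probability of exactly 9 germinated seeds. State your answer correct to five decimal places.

0.29317

X ~ Binomial(n=11, p=0.84).
P(X=9) = C(11,9) · p^9 · (1−p)^2
= 55 · 0.20822 · 0.0256 = 0.2931678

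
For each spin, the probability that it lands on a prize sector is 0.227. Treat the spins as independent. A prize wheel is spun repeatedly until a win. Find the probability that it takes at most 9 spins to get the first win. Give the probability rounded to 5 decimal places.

0.90146

Y = number of spins to the first success; geometric, p = 0.227.
P(Y ≤ 9) = 1 − (1−p)^9 = 1 − 0.0985407 = 0.9014593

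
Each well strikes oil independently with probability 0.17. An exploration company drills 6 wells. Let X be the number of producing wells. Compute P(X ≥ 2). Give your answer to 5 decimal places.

0.27128

X ~ Binomial(6, 0.17); P(X ≥ 2) = Σ C(6,k) p^k (1−p)^(6−k) over k:
  k=2: C(6,2)·0.17^2·0.83^4 = 0.2057318
  k=3: C(6,3)·0.17^3·0.83^3 = 0.0561838
  k=4: C(6,4)·0.17^4·0.83^2 = 0.0086306
  k=5: C(6,5)·0.17^5·0.83^1 = 0.0007071
  k=6: C(6,6)·0.17^6·0.83^0 = 0.0000241
Total = 0.2712775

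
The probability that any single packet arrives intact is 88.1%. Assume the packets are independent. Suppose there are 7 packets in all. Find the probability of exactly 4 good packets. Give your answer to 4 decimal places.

0.0355

X ~ Binomial(n=7, p=0.881).
P(X=4) = C(7,4) · p^4 · (1−p)^3
= 35 · 0.60243 · 0.0016852 = 0.035531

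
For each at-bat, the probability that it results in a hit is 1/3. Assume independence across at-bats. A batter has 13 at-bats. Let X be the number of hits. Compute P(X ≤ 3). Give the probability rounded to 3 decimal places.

X ~ Binomial(13, 0.333333); P(X ≤ 3) = Σ C(13,k) p^k (1−p)^(13−k) over k:
  k=0: C(13,0)·0.333333^0·0.666667^13 = 0.00514
  k=1: C(13,1)·0.333333^1·0.666667^12 = 0.03340
  k=2: C(13,2)·0.333333^2·0.666667^11 = 0.10020
  k=3: C(13,3)·0.333333^3·0.666667^10 = 0.18369
Total = 0.32242

0.322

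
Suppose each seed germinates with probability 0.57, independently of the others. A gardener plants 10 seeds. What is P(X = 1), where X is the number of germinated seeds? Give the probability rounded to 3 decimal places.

0.003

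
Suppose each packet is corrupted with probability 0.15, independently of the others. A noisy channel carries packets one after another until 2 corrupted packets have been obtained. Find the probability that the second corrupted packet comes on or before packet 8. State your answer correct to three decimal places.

Finishing within 8 packets ⇔ at least 2 successes in the first 8. With X ~ Binomial(8, 0.15), P(Y ≤ 8) = 1 − P(X ≤ 1).
  k=0: C(8,0)·0.15^0·0.85^8 = 0.27249
  k=1: C(8,1)·0.15^1·0.85^7 = 0.38469
1 − 0.65718 = 0.34282

0.343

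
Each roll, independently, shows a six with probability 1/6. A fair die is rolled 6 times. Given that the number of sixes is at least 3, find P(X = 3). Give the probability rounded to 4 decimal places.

0.8603

X ~ Binomial(6, 0.166667). Want P(X=3 | X≥3) = P(X=3) / P(X≥3).
P(X=3) = C(6,3)·0.166667^3·0.833333^3 = 0.053584
P(X≥3) = 1 − 0.334898 − 0.401878 − 0.200939 = 0.062286
Ratio = 0.053584 / 0.062286 = 0.860289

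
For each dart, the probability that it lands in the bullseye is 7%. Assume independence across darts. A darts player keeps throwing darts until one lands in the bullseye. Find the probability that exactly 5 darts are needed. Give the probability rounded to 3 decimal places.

0.052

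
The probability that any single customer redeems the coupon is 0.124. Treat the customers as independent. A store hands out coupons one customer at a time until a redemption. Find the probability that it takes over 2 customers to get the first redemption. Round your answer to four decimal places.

Y = number of customers to the first success; geometric, p = 0.124.
P(Y > 2) = P(first 2 all fail) = (1−p)^2 = 0.767376

0.7674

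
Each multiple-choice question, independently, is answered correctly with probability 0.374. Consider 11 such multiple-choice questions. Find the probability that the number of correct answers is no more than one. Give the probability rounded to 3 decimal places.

X ~ Binomial(11, 0.374); P(X ≤ 1) = Σ C(11,k) p^k (1−p)^(11−k) over k:
  k=0: C(11,0)·0.374^0·0.626^11 = 0.00579
  k=1: C(11,1)·0.374^1·0.626^10 = 0.03802
Total = 0.04380

0.044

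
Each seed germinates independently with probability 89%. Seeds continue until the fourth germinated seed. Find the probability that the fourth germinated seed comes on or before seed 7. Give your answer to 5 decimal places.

Finishing within 7 seeds ⇔ at least 4 successes in the first 7. With X ~ Binomial(7, 0.89), P(Y ≤ 7) = 1 − P(X ≤ 3).
  k=0: C(7,0)·0.89^0·0.11^7 = 0.0000002
  k=1: C(7,1)·0.89^1·0.11^6 = 0.0000110
  k=2: C(7,2)·0.89^2·0.11^5 = 0.0002679
  k=3: C(7,3)·0.89^3·0.11^4 = 0.0036125
1 − 0.0038916 = 0.9961084

0.99611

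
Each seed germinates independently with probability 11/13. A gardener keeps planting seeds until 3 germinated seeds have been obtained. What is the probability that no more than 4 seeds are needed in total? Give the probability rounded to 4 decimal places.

0.8854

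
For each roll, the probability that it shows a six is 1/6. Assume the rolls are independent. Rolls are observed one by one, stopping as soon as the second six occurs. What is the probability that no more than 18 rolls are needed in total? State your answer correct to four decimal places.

Finishing within 18 rolls ⇔ at least 2 successes in the first 18. With X ~ Binomial(18, 0.166667), P(Y ≤ 18) = 1 − P(X ≤ 1).
  k=0: C(18,0)·0.166667^0·0.833333^18 = 0.037561
  k=1: C(18,1)·0.166667^1·0.833333^17 = 0.135220
1 − 0.172781 = 0.827219

0.8272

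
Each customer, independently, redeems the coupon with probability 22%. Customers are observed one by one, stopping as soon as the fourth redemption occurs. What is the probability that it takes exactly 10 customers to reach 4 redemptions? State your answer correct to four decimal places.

Y = trial on which the fourth success occurs; negative binomial, r=4, p=0.22.
P(Y=10) = C(9,3) · p^4 · (1−p)^6
= 84 · 0.0023426 · 0.2252 = 0.044314

0.0443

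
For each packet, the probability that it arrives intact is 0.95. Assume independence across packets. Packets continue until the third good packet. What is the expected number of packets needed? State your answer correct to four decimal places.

3.1579

Y = total packets until the third success; negative binomial with r=3, p=0.95.
E[Y] = r / p = 3 / 0.95 = 3.157895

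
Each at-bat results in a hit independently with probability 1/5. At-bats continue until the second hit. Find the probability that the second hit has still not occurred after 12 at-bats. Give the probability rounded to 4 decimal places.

Needing more than 12 at-bats ⇔ fewer than 2 successes in the first 12. With X ~ Binomial(12, 0.20), P(Y > 12) = P(X ≤ 1).
  k=0: C(12,0)·0.20^0·0.80^12 = 0.068719
  k=1: C(12,1)·0.20^1·0.80^11 = 0.206158
P(X ≤ 1) = 0.274878

0.2749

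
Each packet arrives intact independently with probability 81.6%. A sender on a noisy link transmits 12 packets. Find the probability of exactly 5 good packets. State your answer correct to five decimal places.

0.00205

X ~ Binomial(n=12, p=0.816).
P(X=5) = C(12,5) · p^5 · (1−p)^7
= 792 · 0.36179 · 7.1404e-06 = 0.0020460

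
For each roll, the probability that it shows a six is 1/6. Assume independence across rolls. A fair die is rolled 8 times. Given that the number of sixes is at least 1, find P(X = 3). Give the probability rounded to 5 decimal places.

0.13577

X ~ Binomial(8, 0.166667). Want P(X=3 | X≥1) = P(X=3) / P(X≥1).
P(X=3) = C(8,3)·0.166667^3·0.833333^5 = 0.1041905
P(X≥1) = 1 − 0.2325680 = 0.7674320
Ratio = 0.1041905 / 0.7674320 = 0.1357651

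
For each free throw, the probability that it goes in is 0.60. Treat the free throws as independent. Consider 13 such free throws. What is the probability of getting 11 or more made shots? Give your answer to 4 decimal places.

0.0579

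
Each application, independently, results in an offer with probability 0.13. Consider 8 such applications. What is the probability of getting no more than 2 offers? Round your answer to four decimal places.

0.9257

X ~ Binomial(8, 0.13); P(X ≤ 2) = Σ C(8,k) p^k (1−p)^(8−k) over k:
  k=0: C(8,0)·0.13^0·0.87^8 = 0.328212
  k=1: C(8,1)·0.13^1·0.87^7 = 0.392345
  k=2: C(8,2)·0.13^2·0.87^6 = 0.205192
Total = 0.925749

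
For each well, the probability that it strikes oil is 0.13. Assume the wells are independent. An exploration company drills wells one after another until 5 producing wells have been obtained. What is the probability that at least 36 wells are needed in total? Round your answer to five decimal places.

0.51545

Needing more than 35 wells ⇔ fewer than 5 successes in the first 35. With X ~ Binomial(35, 0.13), P(Y > 35) = P(X ≤ 4).
  k=0: C(35,0)·0.13^0·0.87^35 = 0.0076414
  k=1: C(35,1)·0.13^1·0.87^34 = 0.0399637
  k=2: C(35,2)·0.13^2·0.87^33 = 0.1015171
  k=3: C(35,3)·0.13^3·0.87^32 = 0.1668614
  k=4: C(35,4)·0.13^4·0.87^31 = 0.1994665
P(X ≤ 4) = 0.5154500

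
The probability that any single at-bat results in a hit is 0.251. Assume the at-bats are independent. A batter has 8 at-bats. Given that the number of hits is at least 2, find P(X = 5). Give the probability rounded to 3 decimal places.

0.037

X ~ Binomial(8, 0.251). Want P(X=5 | X≥2) = P(X=5) / P(X≥2).
P(X=5) = C(8,5)·0.251^5·0.749^3 = 0.02344
P(X≥2) = 1 − 0.09905 − 0.26554 = 0.63541
Ratio = 0.02344 / 0.63541 = 0.03689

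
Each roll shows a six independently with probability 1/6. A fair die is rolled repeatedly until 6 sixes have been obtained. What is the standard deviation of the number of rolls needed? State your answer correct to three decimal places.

13.416

Y = total rolls until the sixth success; negative binomial with r=6, p=0.166667.
SD(Y) = √[r(1−p)/p²] = √(180.00000) = 13.41641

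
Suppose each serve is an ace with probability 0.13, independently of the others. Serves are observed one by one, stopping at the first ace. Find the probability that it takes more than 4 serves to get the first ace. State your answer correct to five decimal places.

Y = number of serves to the first success; geometric, p = 0.13.
P(Y > 4) = P(first 4 all fail) = (1−p)^4 = 0.5728976

0.57290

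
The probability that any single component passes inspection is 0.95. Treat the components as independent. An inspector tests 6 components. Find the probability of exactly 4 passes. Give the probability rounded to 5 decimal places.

0.03054

X ~ Binomial(n=6, p=0.95).
P(X=4) = C(6,4) · p^4 · (1−p)^2
= 15 · 0.81451 · 0.0025 = 0.0305440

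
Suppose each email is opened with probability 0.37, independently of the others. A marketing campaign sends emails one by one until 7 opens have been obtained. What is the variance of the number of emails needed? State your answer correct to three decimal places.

32.213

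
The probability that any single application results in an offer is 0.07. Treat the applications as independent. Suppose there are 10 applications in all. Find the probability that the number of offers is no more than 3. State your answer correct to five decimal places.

0.99642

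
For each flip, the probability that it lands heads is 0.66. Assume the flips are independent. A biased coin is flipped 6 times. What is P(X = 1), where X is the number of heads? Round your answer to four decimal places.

0.0180

X ~ Binomial(n=6, p=0.66).
P(X=1) = C(6,1) · p^1 · (1−p)^5
= 6 · 0.66 · 0.0045435 = 0.017992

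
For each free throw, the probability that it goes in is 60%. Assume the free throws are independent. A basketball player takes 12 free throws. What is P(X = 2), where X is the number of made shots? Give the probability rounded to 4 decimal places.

X ~ Binomial(n=12, p=0.60).
P(X=2) = C(12,2) · p^2 · (1−p)^10
= 66 · 0.36 · 0.00010486 = 0.002491

0.0025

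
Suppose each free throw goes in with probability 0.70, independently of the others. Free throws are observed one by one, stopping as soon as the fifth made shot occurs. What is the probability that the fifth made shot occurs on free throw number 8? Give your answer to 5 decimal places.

0.15883

Y = trial on which the fifth success occurs; negative binomial, r=5, p=0.70.
P(Y=8) = C(7,4) · p^5 · (1−p)^3
= 35 · 0.16807 · 0.027 = 0.1588261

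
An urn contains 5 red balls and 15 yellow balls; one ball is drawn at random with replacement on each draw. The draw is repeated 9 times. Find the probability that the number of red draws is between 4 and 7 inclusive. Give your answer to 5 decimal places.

0.16562

X ~ Binomial(9, 0.25); P(4 ≤ X ≤ 7) = Σ C(9,k) p^k (1−p)^(9−k) over k:
  k=4: C(9,4)·0.25^4·0.75^5 = 0.1167984
  k=5: C(9,5)·0.25^5·0.75^4 = 0.0389328
  k=6: C(9,6)·0.25^6·0.75^3 = 0.0086517
  k=7: C(9,7)·0.25^7·0.75^2 = 0.0012360
Total = 0.1656189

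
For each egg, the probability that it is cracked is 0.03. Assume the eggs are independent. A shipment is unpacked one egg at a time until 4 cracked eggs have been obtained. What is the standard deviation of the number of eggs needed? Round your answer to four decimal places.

Y = total eggs until the fourth success; negative binomial with r=4, p=0.03.
SD(Y) = √[r(1−p)/p²] = √(4311.111111) = 65.659052

65.6591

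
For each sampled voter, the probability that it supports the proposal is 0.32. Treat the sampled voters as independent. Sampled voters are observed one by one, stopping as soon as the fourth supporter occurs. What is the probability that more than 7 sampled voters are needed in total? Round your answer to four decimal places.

0.8466

Needing more than 7 sampled voters ⇔ fewer than 4 successes in the first 7. With X ~ Binomial(7, 0.32), P(Y > 7) = P(X ≤ 3).
  k=0: C(7,0)·0.32^0·0.68^7 = 0.067230
  k=1: C(7,1)·0.32^1·0.68^6 = 0.221463
  k=2: C(7,2)·0.32^2·0.68^5 = 0.312654
  k=3: C(7,3)·0.32^3·0.68^4 = 0.245219
P(X ≤ 3) = 0.846566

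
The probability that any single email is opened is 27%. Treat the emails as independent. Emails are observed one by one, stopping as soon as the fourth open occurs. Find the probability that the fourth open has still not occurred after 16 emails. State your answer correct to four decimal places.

0.3360

Needing more than 16 emails ⇔ fewer than 4 successes in the first 16. With X ~ Binomial(16, 0.27), P(Y > 16) = P(X ≤ 3).
  k=0: C(16,0)·0.27^0·0.73^16 = 0.006504
  k=1: C(16,1)·0.27^1·0.73^15 = 0.038488
  k=2: C(16,2)·0.27^2·0.73^14 = 0.106765
  k=3: C(16,3)·0.27^3·0.73^13 = 0.184279
P(X ≤ 3) = 0.336036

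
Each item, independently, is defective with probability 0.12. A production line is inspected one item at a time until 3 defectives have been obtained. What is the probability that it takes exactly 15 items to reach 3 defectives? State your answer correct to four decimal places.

Y = trial on which the third success occurs; negative binomial, r=3, p=0.12.
P(Y=15) = C(14,2) · p^3 · (1−p)^12
= 91 · 0.001728 · 0.21567 = 0.033914

0.0339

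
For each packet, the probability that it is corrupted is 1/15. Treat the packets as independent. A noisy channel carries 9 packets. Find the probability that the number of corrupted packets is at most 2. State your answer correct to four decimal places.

X ~ Binomial(9, 0.066667); P(X ≤ 2) = Σ C(9,k) p^k (1−p)^(9−k) over k:
  k=0: C(9,0)·0.066667^0·0.933333^9 = 0.537441
  k=1: C(9,1)·0.066667^1·0.933333^8 = 0.345498
  k=2: C(9,2)·0.066667^2·0.933333^7 = 0.098714
Total = 0.981653

0.9817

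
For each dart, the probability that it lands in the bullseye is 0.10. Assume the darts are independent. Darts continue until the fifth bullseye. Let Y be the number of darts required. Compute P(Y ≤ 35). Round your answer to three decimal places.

0.269

Finishing within 35 darts ⇔ at least 5 successes in the first 35. With X ~ Binomial(35, 0.10), P(Y ≤ 35) = 1 − P(X ≤ 4).
  k=0: C(35,0)·0.10^0·0.90^35 = 0.02503
  k=1: C(35,1)·0.10^1·0.90^34 = 0.09734
  k=2: C(35,2)·0.10^2·0.90^33 = 0.18387
  k=3: C(35,3)·0.10^3·0.90^32 = 0.22473
  k=4: C(35,4)·0.10^4·0.90^31 = 0.19976
1 − 0.73075 = 0.26925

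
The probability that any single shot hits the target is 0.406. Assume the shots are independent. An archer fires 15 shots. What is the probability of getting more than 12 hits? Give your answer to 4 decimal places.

X ~ Binomial(15, 0.406); P(X ≥ 13) = Σ C(15,k) p^k (1−p)^(15−k) over k:
  k=13: C(15,13)·0.406^13·0.594^2 = 0.000302
  k=14: C(15,14)·0.406^14·0.594^1 = 0.000029
  k=15: C(15,15)·0.406^15·0.594^0 = 0.000001
Total = 0.000333

0.0003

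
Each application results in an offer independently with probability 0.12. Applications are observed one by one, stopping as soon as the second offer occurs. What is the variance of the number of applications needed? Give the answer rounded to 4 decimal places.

122.2222

Y = total applications until the second success; negative binomial with r=2, p=0.12.
Var(Y) = r(1−p)/p² = 2·0.88 / 0.12² = 122.222222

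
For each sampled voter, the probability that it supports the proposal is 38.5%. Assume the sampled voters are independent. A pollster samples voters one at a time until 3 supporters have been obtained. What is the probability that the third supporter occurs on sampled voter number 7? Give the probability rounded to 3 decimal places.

0.122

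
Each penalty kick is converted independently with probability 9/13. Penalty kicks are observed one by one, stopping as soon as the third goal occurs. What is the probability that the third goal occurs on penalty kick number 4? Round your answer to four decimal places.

0.3063

Y = trial on which the third success occurs; negative binomial, r=3, p=0.692308.
P(Y=4) = C(3,2) · p^3 · (1−p)^1
= 3 · 0.33182 · 0.30769 = 0.306292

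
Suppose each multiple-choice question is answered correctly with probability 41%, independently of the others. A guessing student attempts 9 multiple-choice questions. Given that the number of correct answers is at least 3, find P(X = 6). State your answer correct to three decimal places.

0.104

X ~ Binomial(9, 0.41). Want P(X=6 | X≥3) = P(X=6) / P(X≥3).
P(X=6) = C(9,6)·0.41^6·0.59^3 = 0.08195
P(X≥3) = 1 − 0.00866 − 0.05418 − 0.15060 = 0.78655
Ratio = 0.08195 / 0.78655 = 0.10419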